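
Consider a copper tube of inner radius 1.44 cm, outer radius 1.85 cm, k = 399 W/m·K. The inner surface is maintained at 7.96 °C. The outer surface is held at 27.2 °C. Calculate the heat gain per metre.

Q' = 193 kW/m

Q' = 2πk·ΔT/ln(r₂/r₁) = 2π × 399 × 19.24 / ln(0.0185/0.0144) = 1.93×10^5 W/m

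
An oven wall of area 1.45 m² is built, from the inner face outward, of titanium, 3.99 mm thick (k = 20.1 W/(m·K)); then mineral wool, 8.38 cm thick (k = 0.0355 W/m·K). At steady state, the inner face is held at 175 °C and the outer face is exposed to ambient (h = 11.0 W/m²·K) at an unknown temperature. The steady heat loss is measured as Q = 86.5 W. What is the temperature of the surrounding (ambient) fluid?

Series resistances:
  R_titanium = L/(kA) = 0.00399/(20.1·1.45) = 1.369×10^-4 K/W
  R_mineral wool = L/(kA) = 0.0838/(0.0355·1.45) = 1.628 K/W
  R_conv,out = 1/(hA) = 1/(11.0·1.45) = 0.06270 K/W
ΣR = 1.691 K/W
ΔT = Q·ΣR = 86.5 × 1.691 = 146.3 K
Heat flows outward, so T_out = T_in − ΔT = 175 − 146.3 = 28.7 °C

T_out = 28.7 °C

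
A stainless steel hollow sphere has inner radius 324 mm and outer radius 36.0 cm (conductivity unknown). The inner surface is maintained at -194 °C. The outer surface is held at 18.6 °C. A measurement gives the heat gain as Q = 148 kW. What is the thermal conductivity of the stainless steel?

k = 17.1 W/m·K

ΣR = ΔT/Q = |-194 − 18.6|/1.48×10^5 = 0.001436 K/W
(1/r₁−1/r₂)/(4πk) = 0.001436 ⇒ k = 0.3086/(4π·0.001436) = 17.1 W/m·K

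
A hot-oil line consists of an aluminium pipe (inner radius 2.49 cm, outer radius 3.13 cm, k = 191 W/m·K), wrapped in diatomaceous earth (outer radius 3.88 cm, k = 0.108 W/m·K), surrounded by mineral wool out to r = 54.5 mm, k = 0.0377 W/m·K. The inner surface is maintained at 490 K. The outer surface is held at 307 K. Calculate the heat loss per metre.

Q' = 105 W/m

Series thermal resistances, inner to outer:
  R'_aluminium = ln(0.0313/0.0249)/(2πk) = 0.2288/(2π·191) = 1.906×10^-4 m·K/W
  R'_diatomaceous earth = ln(0.0388/0.0313)/(2πk) = 0.2148/(2π·0.108) = 0.3165 m·K/W
  R'_mineral wool = ln(0.0545/0.0388)/(2πk) = 0.3398/(2π·0.0377) = 1.434 m·K/W
ΣR = 1.906×10^-4 + 0.3165 + 1.434 = 1.751 m·K/W
Q' = ΔT/ΣR = (490 K − 307 K)/1.751 = 105 W/m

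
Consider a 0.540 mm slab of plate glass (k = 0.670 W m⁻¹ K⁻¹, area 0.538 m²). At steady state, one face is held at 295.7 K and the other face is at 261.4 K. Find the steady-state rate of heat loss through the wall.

Q = kA·ΔT/L = 0.670 × 0.538 × |295.7 K − 261.4 K| / 5.40×10^-4 = 22900 W

Q = 22900 W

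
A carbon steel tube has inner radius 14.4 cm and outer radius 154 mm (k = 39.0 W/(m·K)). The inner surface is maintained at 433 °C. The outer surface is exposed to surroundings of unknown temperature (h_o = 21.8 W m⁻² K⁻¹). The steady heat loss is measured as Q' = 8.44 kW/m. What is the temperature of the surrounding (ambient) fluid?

Sum the resistances:
  R'_carbon steel = ln(0.154/0.144)/(2πk) = 0.06714/(2π·39.0) = 2.740×10^-4 m·K/W
  R'_conv,out = 1/(2πr h) = 1/(2π·0.154·21.8) = 0.04741 m·K/W
ΣR = 0.04768 m·K/W
ΔT = Q'·ΣR = 8440 × 0.04768 = 402.4 K
Heat flows outward, so T_out = T_in − ΔT = 433 − 402.4 = 30.6 °C

T_out = 30.6 °C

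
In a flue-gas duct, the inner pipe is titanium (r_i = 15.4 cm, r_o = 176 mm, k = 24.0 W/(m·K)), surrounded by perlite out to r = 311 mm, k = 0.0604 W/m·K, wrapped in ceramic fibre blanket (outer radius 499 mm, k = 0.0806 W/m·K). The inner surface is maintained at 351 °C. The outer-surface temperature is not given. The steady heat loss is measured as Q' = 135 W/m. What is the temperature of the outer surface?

Series resistances:
  R'_titanium = ln(0.176/0.154)/(2πk) = 0.1335/(2π·24.0) = 8.855×10^-4 m·K/W
  R'_perlite = ln(0.311/0.176)/(2πk) = 0.5693/(2π·0.0604) = 1.500 m·K/W
  R'_ceramic fibre blanket = ln(0.499/0.311)/(2πk) = 0.4728/(2π·0.0806) = 0.9336 m·K/W
ΣR = 2.435 m·K/W
ΔT = Q'·ΣR = 135 × 2.435 = 328.7 K
Heat flows outward, so T_out = T_in − ΔT = 351 − 328.7 = 22.3 °C

T_out = 22.3 °C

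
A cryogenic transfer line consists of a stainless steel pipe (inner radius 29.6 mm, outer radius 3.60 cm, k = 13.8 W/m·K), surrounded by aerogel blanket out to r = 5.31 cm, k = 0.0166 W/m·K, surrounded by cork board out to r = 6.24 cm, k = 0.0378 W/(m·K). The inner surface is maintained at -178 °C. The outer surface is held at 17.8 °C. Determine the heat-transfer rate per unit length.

Q' = 44.4 W/m

Series thermal resistances, inner to outer:
  R'_stainless steel = ln(0.0360/0.0296)/(2πk) = 0.1957/(2π·13.8) = 0.002258 m·K/W
  R'_aerogel blanket = ln(0.0531/0.0360)/(2πk) = 0.3887/(2π·0.0166) = 3.726 m·K/W
  R'_cork board = ln(0.0624/0.0531)/(2πk) = 0.1614/(2π·0.0378) = 0.6795 m·K/W
ΣR = 0.002258 + 3.726 + 0.6795 = 4.408 m·K/W
Q' = ΔT/ΣR = (-178 °C − 17.8 °C)/4.408 = -44.4 W/m
(Negative Q' ⇒ heat flows inward; heat gain = 44.4 W/m.)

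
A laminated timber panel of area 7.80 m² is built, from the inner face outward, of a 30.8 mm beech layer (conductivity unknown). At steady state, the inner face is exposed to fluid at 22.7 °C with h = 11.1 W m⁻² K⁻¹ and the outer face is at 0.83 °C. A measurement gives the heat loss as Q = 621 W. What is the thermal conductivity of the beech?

k = 0.167 W/m·K

ΣR = ΔT/Q = |22.7 − 0.83|/621 = 0.03522 K/W
Known resistances:
  R_conv,in = 1/(hA) = 1/(11.1·7.80) = 0.01155 K/W
R_beech = ΣR − ΣR_known = 0.03522 − 0.01155 = 0.02367 K/W
L/(kA) = 0.02367 ⇒ k = 0.0308/(0.02367·7.80) = 0.167 W/m·K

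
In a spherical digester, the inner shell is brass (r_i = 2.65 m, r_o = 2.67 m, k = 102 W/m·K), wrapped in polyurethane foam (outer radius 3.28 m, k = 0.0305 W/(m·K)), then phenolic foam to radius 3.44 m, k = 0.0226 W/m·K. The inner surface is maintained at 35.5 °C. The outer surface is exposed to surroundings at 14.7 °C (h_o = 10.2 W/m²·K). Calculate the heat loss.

Resistance network (inner→outer):
  R_brass = (1/2.65 − 1/2.67)/(4πk) = 0.002827/(4π·102) = 2.205×10^-6 K/W
  R_polyurethane foam = (1/2.67 − 1/3.28)/(4πk) = 0.06965/(4π·0.0305) = 0.1817 K/W
  R_phenolic foam = (1/3.28 − 1/3.44)/(4πk) = 0.01418/(4π·0.0226) = 0.04993 K/W
  R_conv,out = 1/(4πr²h) = 1/(4π·3.44²·10.2) = 6.593×10^-4 K/W
ΣR = 2.205×10^-6 + 0.1817 + 0.04993 + 6.593×10^-4 = 0.2323 K/W
Q = ΔT/ΣR = (35.5 °C − 14.7 °C)/0.2323 = 89.5 W

Q = 89.5 W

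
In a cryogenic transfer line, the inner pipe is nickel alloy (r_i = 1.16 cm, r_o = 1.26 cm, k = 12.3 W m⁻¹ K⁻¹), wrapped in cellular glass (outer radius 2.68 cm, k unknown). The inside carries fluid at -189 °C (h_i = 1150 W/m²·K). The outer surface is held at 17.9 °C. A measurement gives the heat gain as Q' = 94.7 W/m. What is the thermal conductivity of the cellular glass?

k = 0.0553 W/m·K

ΣR = ΔT/Q' = |-189 − 17.9|/94.7 = 2.185 m·K/W
Known resistances:
  R'_conv,in = 1/(2πr h) = 1/(2π·0.0116·1150) = 0.01193 m·K/W
  R'_nickel alloy = ln(0.0126/0.0116)/(2πk) = 0.08269/(2π·12.3) = 0.001070 m·K/W
R_cellular glass = ΣR − ΣR_known = 2.185 − 0.01300 = 2.172 m·K/W
ln(r₂/r₁)/(2πk) = 2.172 ⇒ k = 0.7547/(2π·2.172) = 0.0553 W/m·K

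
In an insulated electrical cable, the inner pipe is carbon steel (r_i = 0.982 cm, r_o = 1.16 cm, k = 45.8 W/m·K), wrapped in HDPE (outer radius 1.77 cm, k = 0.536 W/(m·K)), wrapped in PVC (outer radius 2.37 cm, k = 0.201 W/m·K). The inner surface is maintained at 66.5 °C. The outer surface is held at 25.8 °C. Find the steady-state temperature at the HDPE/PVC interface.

Resistance network (inner→outer):
  R'_carbon steel = ln(0.0116/0.00982)/(2πk) = 0.1666/(2π·45.8) = 5.789×10^-4 m·K/W
  R'_HDPE = ln(0.0177/0.0116)/(2πk) = 0.4226/(2π·0.536) = 0.1255 m·K/W
  R'_PVC = ln(0.0237/0.0177)/(2πk) = 0.2919/(2π·0.201) = 0.2311 m·K/W
ΣR = 5.789×10^-4 + 0.1255 + 0.2311 = 0.3572 m·K/W
Q' = ΔT/ΣR = (66.5 °C − 25.8 °C)/0.3572 = 113.9 W/m
From the inner boundary to the HDPE/PVC interface, ΣR_partial = 0.1261 m·K/W.
T_interface = T_in − Q'·ΣR_partial = 66.5 °C − (113.9)(0.1261) = 52.1 °C

T = 52.1 °C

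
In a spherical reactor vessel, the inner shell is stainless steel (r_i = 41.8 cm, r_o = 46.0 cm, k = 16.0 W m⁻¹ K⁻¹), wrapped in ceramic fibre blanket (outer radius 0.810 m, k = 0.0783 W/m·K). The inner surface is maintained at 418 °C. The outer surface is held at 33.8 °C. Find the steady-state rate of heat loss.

Q = 402 W

Treat each layer as a resistance in series:
  R_stainless steel = (1/0.418 − 1/0.460)/(4πk) = 0.2184/(4π·16.0) = 0.001086 K/W
  R_ceramic fibre blanket = (1/0.460 − 1/0.810)/(4πk) = 0.9393/(4π·0.0783) = 0.9547 K/W
ΣR = 0.001086 + 0.9547 = 0.9558 K/W
Q = ΔT/ΣR = (418 °C − 33.8 °C)/0.9558 = 402 W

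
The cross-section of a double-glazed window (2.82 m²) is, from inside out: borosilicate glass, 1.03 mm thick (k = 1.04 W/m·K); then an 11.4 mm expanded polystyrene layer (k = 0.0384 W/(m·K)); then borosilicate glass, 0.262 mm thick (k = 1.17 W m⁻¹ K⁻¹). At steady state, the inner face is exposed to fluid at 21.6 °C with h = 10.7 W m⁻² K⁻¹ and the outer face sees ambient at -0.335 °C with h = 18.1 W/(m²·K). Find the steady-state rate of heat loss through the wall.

Series thermal resistances, inner to outer:
  R_conv,in = 1/(hA) = 1/(10.7·2.82) = 0.03314 K/W
  R_borosilicate glass = L/(kA) = 0.00103/(1.04·2.82) = 3.512×10^-4 K/W
  R_expanded polystyrene = L/(kA) = 0.0114/(0.0384·2.82) = 0.1053 K/W
  R_borosilicate glass = L/(kA) = 2.62×10^-4/(1.17·2.82) = 7.941×10^-5 K/W
  R_conv,out = 1/(hA) = 1/(18.1·2.82) = 0.01959 K/W
ΣR = 0.03314 + 3.512×10^-4 + 0.1053 + 7.941×10^-5 + 0.01959 = 0.1585 K/W
Q = ΔT/ΣR = (21.6 °C − -0.335 °C)/0.1585 = 138 W

Q = 138 W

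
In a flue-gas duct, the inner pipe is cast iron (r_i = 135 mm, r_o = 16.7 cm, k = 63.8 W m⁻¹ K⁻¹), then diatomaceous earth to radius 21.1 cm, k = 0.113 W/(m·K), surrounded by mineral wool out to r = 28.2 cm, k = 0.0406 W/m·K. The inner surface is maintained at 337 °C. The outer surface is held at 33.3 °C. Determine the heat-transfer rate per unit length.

Treat each layer as a resistance in series:
  R'_cast iron = ln(0.167/0.135)/(2πk) = 0.2127/(2π·63.8) = 5.306×10^-4 m·K/W
  R'_diatomaceous earth = ln(0.211/0.167)/(2πk) = 0.2339/(2π·0.113) = 0.3294 m·K/W
  R'_mineral wool = ln(0.282/0.211)/(2πk) = 0.2900/(2π·0.0406) = 1.137 m·K/W
ΣR = 5.306×10^-4 + 0.3294 + 1.137 = 1.467 m·K/W
Q' = ΔT/ΣR = (337 °C − 33.3 °C)/1.467 = 207 W/m

Q' = 207 W/m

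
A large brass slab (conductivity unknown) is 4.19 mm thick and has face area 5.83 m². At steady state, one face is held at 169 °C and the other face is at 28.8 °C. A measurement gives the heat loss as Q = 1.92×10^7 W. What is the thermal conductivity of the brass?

k = 98.4 W/m·K

ΣR = ΔT/Q = |169 − 28.8|/1.92×10^7 = 7.302×10^-6 K/W
L/(kA) = 7.302×10^-6 ⇒ k = 0.00419/(7.302×10^-6·5.83) = 98.4 W/m·K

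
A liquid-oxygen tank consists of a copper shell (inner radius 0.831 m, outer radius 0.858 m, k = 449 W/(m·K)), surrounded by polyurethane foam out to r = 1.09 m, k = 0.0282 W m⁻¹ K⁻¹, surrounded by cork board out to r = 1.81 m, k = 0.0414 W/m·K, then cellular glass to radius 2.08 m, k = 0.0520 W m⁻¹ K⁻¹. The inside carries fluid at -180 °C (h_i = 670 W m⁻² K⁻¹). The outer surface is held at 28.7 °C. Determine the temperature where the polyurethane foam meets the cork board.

T = -83.3 °C

Resistance network (inner→outer):
  R_conv,in = 1/(4πr²h) = 1/(4π·0.831²·670) = 1.720×10^-4 K/W
  R_copper = (1/0.831 − 1/0.858)/(4πk) = 0.03787/(4π·449) = 6.711×10^-6 K/W
  R_polyurethane foam = (1/0.858 − 1/1.09)/(4πk) = 0.2481/(4π·0.0282) = 0.7000 K/W
  R_cork board = (1/1.09 − 1/1.81)/(4πk) = 0.3649/(4π·0.0414) = 0.7015 K/W
  R_cellular glass = (1/1.81 − 1/2.08)/(4πk) = 0.07172/(4π·0.0520) = 0.1098 K/W
ΣR = 1.720×10^-4 + 6.711×10^-6 + 0.7000 + 0.7015 + 0.1098 = 1.511 K/W
Q = ΔT/ΣR = (-180 °C − 28.7 °C)/1.511 = -138.1 W
From the inner boundary to the polyurethane foam/cork board interface, ΣR_partial = 0.7002 K/W.
T_interface = T_in − Q·ΣR_partial = -180 °C − (-138.1)(0.7002) = -83.3 °C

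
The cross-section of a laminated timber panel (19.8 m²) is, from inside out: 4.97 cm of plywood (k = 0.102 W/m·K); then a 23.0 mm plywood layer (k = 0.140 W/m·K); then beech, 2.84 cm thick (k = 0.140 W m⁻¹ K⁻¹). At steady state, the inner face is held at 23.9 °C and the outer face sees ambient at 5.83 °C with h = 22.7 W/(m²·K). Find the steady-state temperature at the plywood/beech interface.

Resistance network (inner→outer):
  R_plywood = L/(kA) = 0.0497/(0.102·19.8) = 0.02461 K/W
  R_plywood = L/(kA) = 0.0230/(0.140·19.8) = 0.008297 K/W
  R_beech = L/(kA) = 0.0284/(0.140·19.8) = 0.01025 K/W
  R_conv,out = 1/(hA) = 1/(22.7·19.8) = 0.002225 K/W
ΣR = 0.02461 + 0.008297 + 0.01025 + 0.002225 = 0.04538 K/W
Q = ΔT/ΣR = (23.9 °C − 5.83 °C)/0.04538 = 398.2 W
From the inner boundary to the plywood/beech interface, ΣR_partial = 0.03291 K/W.
T_interface = T_in − Q·ΣR_partial = 23.9 °C − (398.2)(0.03291) = 10.8 °C

T = 10.8 °C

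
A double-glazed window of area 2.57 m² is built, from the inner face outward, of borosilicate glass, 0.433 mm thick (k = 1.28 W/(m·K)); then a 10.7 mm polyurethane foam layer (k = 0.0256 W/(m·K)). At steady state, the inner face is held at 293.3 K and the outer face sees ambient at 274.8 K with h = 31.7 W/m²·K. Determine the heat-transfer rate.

Series thermal resistances, inner to outer:
  R_borosilicate glass = L/(kA) = 4.33×10^-4/(1.28·2.57) = 1.316×10^-4 K/W
  R_polyurethane foam = L/(kA) = 0.0107/(0.0256·2.57) = 0.1626 K/W
  R_conv,out = 1/(hA) = 1/(31.7·2.57) = 0.01227 K/W
ΣR = 1.316×10^-4 + 0.1626 + 0.01227 = 0.1750 K/W
Q = ΔT/ΣR = (293.3 K − 274.8 K)/0.1750 = 106 W

Q = 106 W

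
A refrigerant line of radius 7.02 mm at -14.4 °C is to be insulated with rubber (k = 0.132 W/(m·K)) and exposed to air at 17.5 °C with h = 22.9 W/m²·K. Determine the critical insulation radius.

For a cylinder, r_cr = k_ins/h = 0.132/22.9 = 0.00576 m = 0.576 cm

r_cr = 0.576 cm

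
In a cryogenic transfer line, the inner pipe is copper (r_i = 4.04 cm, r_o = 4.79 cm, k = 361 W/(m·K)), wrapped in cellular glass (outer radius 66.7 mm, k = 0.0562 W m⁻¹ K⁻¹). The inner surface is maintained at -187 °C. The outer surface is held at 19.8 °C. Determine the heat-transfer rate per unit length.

Q' = 221 W/m

Resistance network (inner→outer):
  R'_copper = ln(0.0479/0.0404)/(2πk) = 0.1703/(2π·361) = 7.507×10^-5 m·K/W
  R'_cellular glass = ln(0.0667/0.0479)/(2πk) = 0.3311/(2π·0.0562) = 0.9376 m·K/W
ΣR = 7.507×10^-5 + 0.9376 = 0.9377 m·K/W
Q' = ΔT/ΣR = (-187 °C − 19.8 °C)/0.9377 = -221 W/m
(Negative Q' ⇒ heat flows inward; heat gain = 221 W/m.)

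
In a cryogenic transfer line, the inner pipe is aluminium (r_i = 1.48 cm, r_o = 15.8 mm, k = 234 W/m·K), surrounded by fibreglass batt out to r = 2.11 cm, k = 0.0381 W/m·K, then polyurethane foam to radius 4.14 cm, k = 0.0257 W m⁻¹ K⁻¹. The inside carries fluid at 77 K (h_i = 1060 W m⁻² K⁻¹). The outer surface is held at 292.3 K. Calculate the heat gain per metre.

Q' = 39.9 W/m

Series thermal resistances, inner to outer:
  R'_conv,in = 1/(2πr h) = 1/(2π·0.0148·1060) = 0.01015 m·K/W
  R'_aluminium = ln(0.0158/0.0148)/(2πk) = 0.06538/(2π·234) = 4.447×10^-5 m·K/W
  R'_fibreglass batt = ln(0.0211/0.0158)/(2πk) = 0.2893/(2π·0.0381) = 1.208 m·K/W
  R'_polyurethane foam = ln(0.0414/0.0211)/(2πk) = 0.6740/(2π·0.0257) = 4.174 m·K/W
ΣR = 0.01015 + 4.447×10^-5 + 1.208 + 4.174 = 5.392 m·K/W
Q' = ΔT/ΣR = (77 K − 292.3 K)/5.392 = -39.9 W/m
(Negative Q' ⇒ heat flows inward; heat gain = 39.9 W/m.)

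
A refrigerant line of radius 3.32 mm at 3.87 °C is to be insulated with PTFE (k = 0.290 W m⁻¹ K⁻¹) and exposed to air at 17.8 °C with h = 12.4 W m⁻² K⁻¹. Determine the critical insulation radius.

r_cr = 2.34 cm

For a cylinder, r_cr = k_ins/h = 0.290/12.4 = 0.0234 m = 2.34 cm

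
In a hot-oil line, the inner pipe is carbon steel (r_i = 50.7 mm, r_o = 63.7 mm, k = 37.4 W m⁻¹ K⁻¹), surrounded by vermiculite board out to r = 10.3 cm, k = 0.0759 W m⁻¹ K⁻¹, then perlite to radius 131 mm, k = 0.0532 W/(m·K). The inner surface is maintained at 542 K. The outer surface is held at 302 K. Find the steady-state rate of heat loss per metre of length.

Treat each layer as a resistance in series:
  R'_carbon steel = ln(0.0637/0.0507)/(2πk) = 0.2283/(2π·37.4) = 9.714×10^-4 m·K/W
  R'_vermiculite board = ln(0.103/0.0637)/(2πk) = 0.4805/(2π·0.0759) = 1.008 m·K/W
  R'_perlite = ln(0.131/0.103)/(2πk) = 0.2405/(2π·0.0532) = 0.7194 m·K/W
ΣR = 9.714×10^-4 + 1.008 + 0.7194 = 1.728 m·K/W
Q' = ΔT/ΣR = (542 K − 302 K)/1.728 = 139 W/m

Q' = 139 W/m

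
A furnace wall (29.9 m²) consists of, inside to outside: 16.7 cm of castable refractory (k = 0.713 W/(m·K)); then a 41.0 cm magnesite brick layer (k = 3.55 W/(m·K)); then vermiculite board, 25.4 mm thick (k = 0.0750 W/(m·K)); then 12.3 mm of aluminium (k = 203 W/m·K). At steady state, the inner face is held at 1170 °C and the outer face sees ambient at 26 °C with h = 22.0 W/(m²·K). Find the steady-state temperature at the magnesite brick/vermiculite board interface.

T = 625 °C

Resistance network (inner→outer):
  R_castable refractory = L/(kA) = 0.167/(0.713·29.9) = 0.007833 K/W
  R_magnesite brick = L/(kA) = 0.410/(3.55·29.9) = 0.003863 K/W
  R_vermiculite board = L/(kA) = 0.0254/(0.0750·29.9) = 0.01133 K/W
  R_aluminium = L/(kA) = 0.0123/(203·29.9) = 2.026×10^-6 K/W
  R_conv,out = 1/(hA) = 1/(22.0·29.9) = 0.001520 K/W
ΣR = 0.007833 + 0.003863 + 0.01133 + 2.026×10^-6 + 0.001520 = 0.02455 K/W
Q = ΔT/ΣR = (1170 °C − 26 °C)/0.02455 = 46600 W
From the inner boundary to the magnesite brick/vermiculite board interface, ΣR_partial = 0.01170 K/W.
T_interface = T_in − Q·ΣR_partial = 1170 °C − (46600)(0.01170) = 625 °C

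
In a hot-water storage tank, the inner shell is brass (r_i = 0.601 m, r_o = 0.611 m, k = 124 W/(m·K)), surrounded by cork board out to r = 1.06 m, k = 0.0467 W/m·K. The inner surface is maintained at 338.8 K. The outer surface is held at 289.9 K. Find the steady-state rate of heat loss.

Q = 41.4 W

Treat each layer as a resistance in series:
  R_brass = (1/0.601 − 1/0.611)/(4πk) = 0.02723/(4π·124) = 1.748×10^-5 K/W
  R_cork board = (1/0.611 − 1/1.06)/(4πk) = 0.6933/(4π·0.0467) = 1.181 K/W
ΣR = 1.748×10^-5 + 1.181 = 1.181 K/W
Q = ΔT/ΣR = (338.8 K − 289.9 K)/1.181 = 41.4 W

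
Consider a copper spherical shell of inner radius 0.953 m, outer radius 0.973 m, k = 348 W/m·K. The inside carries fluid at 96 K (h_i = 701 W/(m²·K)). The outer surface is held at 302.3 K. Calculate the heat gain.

Q = 1.59×10^6 W

Treat each layer as a resistance in series:
  R_conv,in = 1/(4πr²h) = 1/(4π·0.953²·701) = 1.250×10^-4 K/W
  R_copper = (1/0.953 − 1/0.973)/(4πk) = 0.02157/(4π·348) = 4.932×10^-6 K/W
ΣR = 1.250×10^-4 + 4.932×10^-6 = 1.299×10^-4 K/W
Q = ΔT/ΣR = (96 K − 302.3 K)/1.299×10^-4 = -1.59×10^6 W
(Negative Q ⇒ heat flows inward; heat gain = 1.59×10^6 W.)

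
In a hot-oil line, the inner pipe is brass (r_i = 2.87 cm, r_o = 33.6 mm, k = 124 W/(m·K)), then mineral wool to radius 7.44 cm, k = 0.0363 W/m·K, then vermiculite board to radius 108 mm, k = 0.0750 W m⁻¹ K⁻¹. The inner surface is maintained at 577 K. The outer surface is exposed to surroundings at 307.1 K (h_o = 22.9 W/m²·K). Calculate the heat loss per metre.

Resistance network (inner→outer):
  R'_brass = ln(0.0336/0.0287)/(2πk) = 0.1576/(2π·124) = 2.023×10^-4 m·K/W
  R'_mineral wool = ln(0.0744/0.0336)/(2πk) = 0.7949/(2π·0.0363) = 3.485 m·K/W
  R'_vermiculite board = ln(0.108/0.0744)/(2πk) = 0.3727/(2π·0.0750) = 0.7908 m·K/W
  R'_conv,out = 1/(2πr h) = 1/(2π·0.108·22.9) = 0.06435 m·K/W
ΣR = 2.023×10^-4 + 3.485 + 0.7908 + 0.06435 = 4.340 m·K/W
Q' = ΔT/ΣR = (577 K − 307.1 K)/4.340 = 62.2 W/m

Q' = 62.2 W/m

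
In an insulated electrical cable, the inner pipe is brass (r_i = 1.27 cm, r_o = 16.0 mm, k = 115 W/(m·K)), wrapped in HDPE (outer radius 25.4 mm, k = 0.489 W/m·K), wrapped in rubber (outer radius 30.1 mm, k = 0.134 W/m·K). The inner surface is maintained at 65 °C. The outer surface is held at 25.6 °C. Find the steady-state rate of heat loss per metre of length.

Treat each layer as a resistance in series:
  R'_brass = ln(0.0160/0.0127)/(2πk) = 0.2310/(2π·115) = 3.197×10^-4 m·K/W
  R'_HDPE = ln(0.0254/0.0160)/(2πk) = 0.4622/(2π·0.489) = 0.1504 m·K/W
  R'_rubber = ln(0.0301/0.0254)/(2πk) = 0.1698/(2π·0.134) = 0.2016 m·K/W
ΣR = 3.197×10^-4 + 0.1504 + 0.2016 = 0.3523 m·K/W
Q' = ΔT/ΣR = (65 °C − 25.6 °C)/0.3523 = 112 W/m

Q' = 112 W/m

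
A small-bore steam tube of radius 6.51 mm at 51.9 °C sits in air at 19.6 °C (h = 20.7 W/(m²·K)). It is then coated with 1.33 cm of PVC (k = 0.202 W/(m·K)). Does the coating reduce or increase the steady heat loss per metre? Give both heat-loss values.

Critical radius for a cylinder: r_cr = k/h = 0.00976 m = 0.976 cm.
Outer radius after coating: r₂ = 0.00651 + 0.0133 = 0.01981 m.
r₁ < r_cr < r₂: heat loss rises to a maximum at r_cr then falls. Whether the coating helps depends on whether Q(r₂) has dropped back below Q(r₁).
Bare: R = 1/(2πr₁h) = 1.181 m·K/W; Q = 32.3/1.181 = 27.3 W/m.
Coated: R = R_cond + R_conv = 1.265 m·K/W; Q = 32.3/1.265 = 25.5 W/m.

reduces: 27.3 → 25.5 W/m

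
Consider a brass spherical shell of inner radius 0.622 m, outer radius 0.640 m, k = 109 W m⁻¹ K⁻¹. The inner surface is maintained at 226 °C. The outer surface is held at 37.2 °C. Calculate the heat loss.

Q = 4πk·ΔT/(1/r₁ − 1/r₂) = 4π × 109 × 188.8 / (1/0.622 − 1/0.640) = 5.72×10^6 W

Q = 5720 kW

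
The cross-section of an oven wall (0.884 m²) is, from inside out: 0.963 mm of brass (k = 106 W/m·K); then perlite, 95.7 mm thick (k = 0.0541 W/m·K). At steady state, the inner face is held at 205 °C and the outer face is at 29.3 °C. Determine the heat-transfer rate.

Q = 87.8 W

Resistance network (inner→outer):
  R_brass = L/(kA) = 9.63×10^-4/(106·0.884) = 1.028×10^-5 K/W
  R_perlite = L/(kA) = 0.0957/(0.0541·0.884) = 2.001 K/W
ΣR = 1.028×10^-5 + 2.001 = 2.001 K/W
Q = ΔT/ΣR = (205 °C − 29.3 °C)/2.001 = 87.8 W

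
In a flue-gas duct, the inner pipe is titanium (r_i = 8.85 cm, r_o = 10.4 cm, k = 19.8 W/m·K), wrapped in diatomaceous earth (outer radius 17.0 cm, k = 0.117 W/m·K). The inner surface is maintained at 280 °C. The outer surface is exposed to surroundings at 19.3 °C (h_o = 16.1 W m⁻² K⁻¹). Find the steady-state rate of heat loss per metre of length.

Series thermal resistances, inner to outer:
  R'_titanium = ln(0.104/0.0885)/(2πk) = 0.1614/(2π·19.8) = 0.001297 m·K/W
  R'_diatomaceous earth = ln(0.170/0.104)/(2πk) = 0.4914/(2π·0.117) = 0.6685 m·K/W
  R'_conv,out = 1/(2πr h) = 1/(2π·0.170·16.1) = 0.05815 m·K/W
ΣR = 0.001297 + 0.6685 + 0.05815 = 0.7279 m·K/W
Q' = ΔT/ΣR = (280 °C − 19.3 °C)/0.7279 = 358 W/m

Q' = 358 W/m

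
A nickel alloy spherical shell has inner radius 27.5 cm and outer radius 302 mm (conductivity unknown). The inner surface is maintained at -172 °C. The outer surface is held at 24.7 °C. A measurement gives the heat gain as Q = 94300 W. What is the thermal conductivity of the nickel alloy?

k = 12.4 W/m·K

ΣR = ΔT/Q = |-172 − 24.7|/94300 = 0.002086 K/W
(1/r₁−1/r₂)/(4πk) = 0.002086 ⇒ k = 0.3251/(4π·0.002086) = 12.4 W/m·K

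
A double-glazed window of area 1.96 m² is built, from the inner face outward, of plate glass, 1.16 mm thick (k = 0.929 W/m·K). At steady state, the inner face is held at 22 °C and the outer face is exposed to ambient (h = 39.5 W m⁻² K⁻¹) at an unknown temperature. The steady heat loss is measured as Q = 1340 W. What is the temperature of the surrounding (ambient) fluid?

Series resistances:
  R_plate glass = L/(kA) = 0.00116/(0.929·1.96) = 6.371×10^-4 K/W
  R_conv,out = 1/(hA) = 1/(39.5·1.96) = 0.01292 K/W
ΣR = 0.01355 K/W
ΔT = Q·ΣR = 1340 × 0.01355 = 18.16 K
Heat flows outward, so T_out = T_in − ΔT = 22 − 18.16 = 3.84 °C

T_out = 3.84 °C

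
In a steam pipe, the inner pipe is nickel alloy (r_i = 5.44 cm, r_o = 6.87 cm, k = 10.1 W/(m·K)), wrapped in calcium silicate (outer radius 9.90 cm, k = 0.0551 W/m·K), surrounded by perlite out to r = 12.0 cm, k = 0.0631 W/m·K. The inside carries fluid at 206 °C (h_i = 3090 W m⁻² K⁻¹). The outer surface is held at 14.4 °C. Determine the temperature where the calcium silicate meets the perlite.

T = 74.6 °C

Series thermal resistances, inner to outer:
  R'_conv,in = 1/(2πr h) = 1/(2π·0.0544·3090) = 9.468×10^-4 m·K/W
  R'_nickel alloy = ln(0.0687/0.0544)/(2πk) = 0.2334/(2π·10.1) = 0.003678 m·K/W
  R'_calcium silicate = ln(0.0990/0.0687)/(2πk) = 0.3654/(2π·0.0551) = 1.055 m·K/W
  R'_perlite = ln(0.120/0.0990)/(2πk) = 0.1924/(2π·0.0631) = 0.4852 m·K/W
ΣR = 9.468×10^-4 + 0.003678 + 1.055 + 0.4852 = 1.545 m·K/W
Q' = ΔT/ΣR = (206 °C − 14.4 °C)/1.545 = 124.0 W/m
From the inner boundary to the calcium silicate/perlite interface, ΣR_partial = 1.060 m·K/W.
T_interface = T_in − Q'·ΣR_partial = 206 °C − (124.0)(1.060) = 74.6 °C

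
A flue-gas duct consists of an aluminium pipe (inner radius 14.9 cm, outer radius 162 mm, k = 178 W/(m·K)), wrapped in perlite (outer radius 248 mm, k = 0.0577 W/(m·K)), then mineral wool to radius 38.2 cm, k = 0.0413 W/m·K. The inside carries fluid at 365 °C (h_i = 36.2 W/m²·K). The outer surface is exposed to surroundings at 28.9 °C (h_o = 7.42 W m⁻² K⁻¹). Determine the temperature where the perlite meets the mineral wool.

T = 227 °C

Treat each layer as a resistance in series:
  R'_conv,in = 1/(2πr h) = 1/(2π·0.149·36.2) = 0.02951 m·K/W
  R'_aluminium = ln(0.162/0.149)/(2πk) = 0.08365/(2π·178) = 7.479×10^-5 m·K/W
  R'_perlite = ln(0.248/0.162)/(2πk) = 0.4258/(2π·0.0577) = 1.175 m·K/W
  R'_mineral wool = ln(0.382/0.248)/(2πk) = 0.4320/(2π·0.0413) = 1.665 m·K/W
  R'_conv,out = 1/(2πr h) = 1/(2π·0.382·7.42) = 0.05615 m·K/W
ΣR = 0.02951 + 7.479×10^-5 + 1.175 + 1.665 + 0.05615 = 2.926 m·K/W
Q' = ΔT/ΣR = (365 °C − 28.9 °C)/2.926 = 114.9 W/m
From the inner boundary to the perlite/mineral wool interface, ΣR_partial = 1.205 m·K/W.
T_interface = T_in − Q'·ΣR_partial = 365 °C − (114.9)(1.205) = 227 °C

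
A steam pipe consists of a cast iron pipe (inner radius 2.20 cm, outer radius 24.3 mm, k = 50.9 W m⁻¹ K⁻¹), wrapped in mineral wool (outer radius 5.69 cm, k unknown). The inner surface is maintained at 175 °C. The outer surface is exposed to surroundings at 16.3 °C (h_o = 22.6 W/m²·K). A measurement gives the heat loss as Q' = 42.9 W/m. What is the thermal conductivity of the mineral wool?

k = 0.0379 W/m·K

ΣR = ΔT/Q' = |175 − 16.3|/42.9 = 3.699 m·K/W
Known resistances:
  R'_cast iron = ln(0.0243/0.0220)/(2πk) = 0.09943/(2π·50.9) = 3.109×10^-4 m·K/W
  R'_conv,out = 1/(2πr h) = 1/(2π·0.0569·22.6) = 0.1238 m·K/W
R_mineral wool = ΣR − ΣR_known = 3.699 − 0.1241 = 3.575 m·K/W
ln(r₂/r₁)/(2πk) = 3.575 ⇒ k = 0.8508/(2π·3.575) = 0.0379 W/m·K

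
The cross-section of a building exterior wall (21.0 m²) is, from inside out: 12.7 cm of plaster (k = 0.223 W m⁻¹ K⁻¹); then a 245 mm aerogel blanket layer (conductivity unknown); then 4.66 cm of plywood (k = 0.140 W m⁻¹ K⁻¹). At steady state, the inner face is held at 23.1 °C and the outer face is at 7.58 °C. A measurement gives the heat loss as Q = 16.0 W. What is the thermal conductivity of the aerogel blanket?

k = 0.0126 W/m·K

ΣR = ΔT/Q = |23.1 − 7.58|/16.0 = 0.9700 K/W
Known resistances:
  R_plaster = L/(kA) = 0.127/(0.223·21.0) = 0.02712 K/W
  R_plywood = L/(kA) = 0.0466/(0.140·21.0) = 0.01585 K/W
R_aerogel blanket = ΣR − ΣR_known = 0.9700 − 0.04297 = 0.9270 K/W
L/(kA) = 0.9270 ⇒ k = 0.245/(0.9270·21.0) = 0.0126 W/m·K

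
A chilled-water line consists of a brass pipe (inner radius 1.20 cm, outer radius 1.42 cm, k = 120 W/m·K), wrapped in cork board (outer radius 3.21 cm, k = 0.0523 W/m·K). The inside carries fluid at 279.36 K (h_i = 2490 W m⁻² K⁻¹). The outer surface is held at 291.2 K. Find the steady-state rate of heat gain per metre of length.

Series thermal resistances, inner to outer:
  R'_conv,in = 1/(2πr h) = 1/(2π·0.0120·2490) = 0.005326 m·K/W
  R'_brass = ln(0.0142/0.0120)/(2πk) = 0.1683/(2π·120) = 2.233×10^-4 m·K/W
  R'_cork board = ln(0.0321/0.0142)/(2πk) = 0.8156/(2π·0.0523) = 2.482 m·K/W
ΣR = 0.005326 + 2.233×10^-4 + 2.482 = 2.488 m·K/W
Q' = ΔT/ΣR = (279.36 K − 291.2 K)/2.488 = -4.76 W/m
(Negative Q' ⇒ heat flows inward; heat gain = 4.76 W/m.)

Q' = 4.76 W/m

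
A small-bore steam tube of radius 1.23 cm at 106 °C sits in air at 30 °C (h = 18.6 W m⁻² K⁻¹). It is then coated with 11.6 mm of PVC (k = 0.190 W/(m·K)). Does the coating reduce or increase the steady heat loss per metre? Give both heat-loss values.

Critical radius for a cylinder: r_cr = k/h = 0.0102 m = 1.02 cm.
Outer radius after coating: r₂ = 0.0123 + 0.0116 = 0.0239 m.
Since r₁ ≥ r_cr, any added insulation reduces the heat loss.
Bare: R = 1/(2πr₁h) = 0.6957 m·K/W; Q = 76/0.6957 = 109 W/m.
Coated: R = R_cond + R_conv = 0.9145 m·K/W; Q = 76/0.9145 = 83.1 W/m.

reduces: 109 → 83.1 W/m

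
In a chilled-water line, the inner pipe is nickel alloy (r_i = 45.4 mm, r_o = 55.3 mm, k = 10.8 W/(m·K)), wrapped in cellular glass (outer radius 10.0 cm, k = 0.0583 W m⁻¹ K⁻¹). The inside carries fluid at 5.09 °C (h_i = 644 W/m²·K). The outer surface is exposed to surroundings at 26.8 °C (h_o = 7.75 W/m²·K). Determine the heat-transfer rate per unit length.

Resistance network (inner→outer):
  R'_conv,in = 1/(2πr h) = 1/(2π·0.0454·644) = 0.005444 m·K/W
  R'_nickel alloy = ln(0.0553/0.0454)/(2πk) = 0.1973/(2π·10.8) = 0.002907 m·K/W
  R'_cellular glass = ln(0.100/0.0553)/(2πk) = 0.5924/(2π·0.0583) = 1.617 m·K/W
  R'_conv,out = 1/(2πr h) = 1/(2π·0.100·7.75) = 0.2054 m·K/W
ΣR = 0.005444 + 0.002907 + 1.617 + 0.2054 = 1.831 m·K/W
Q' = ΔT/ΣR = (5.09 °C − 26.8 °C)/1.831 = -11.9 W/m
(Negative Q' ⇒ heat flows inward; heat gain = 11.9 W/m.)

Q' = 11.9 W/m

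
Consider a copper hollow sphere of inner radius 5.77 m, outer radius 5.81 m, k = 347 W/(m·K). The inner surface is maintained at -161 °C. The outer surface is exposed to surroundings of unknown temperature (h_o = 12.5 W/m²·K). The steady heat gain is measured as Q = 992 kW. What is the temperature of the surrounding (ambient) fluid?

Sum the resistances:
  R_copper = (1/5.77 − 1/5.81)/(4πk) = 0.001193/(4π·347) = 2.736×10^-7 K/W
  R_conv,out = 1/(4πr²h) = 1/(4π·5.81²·12.5) = 1.886×10^-4 K/W
ΣR = 1.889×10^-4 K/W
ΔT = Q·ΣR = 9.92×10^5 × 1.889×10^-4 = 187.4 K
Heat flows inward, so T_out = T_in + ΔT = -161 + 187.4 = 26.4 °C

T_out = 26.4 °C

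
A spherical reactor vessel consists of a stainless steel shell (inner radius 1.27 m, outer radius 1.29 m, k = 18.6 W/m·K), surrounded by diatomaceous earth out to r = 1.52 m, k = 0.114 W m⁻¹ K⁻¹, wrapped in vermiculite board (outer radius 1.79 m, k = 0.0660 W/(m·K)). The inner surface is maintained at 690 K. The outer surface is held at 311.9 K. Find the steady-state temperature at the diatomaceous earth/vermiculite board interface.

T = 536 K

Series thermal resistances, inner to outer:
  R_stainless steel = (1/1.27 − 1/1.29)/(4πk) = 0.01221/(4π·18.6) = 5.223×10^-5 K/W
  R_diatomaceous earth = (1/1.29 − 1/1.52)/(4πk) = 0.1173/(4π·0.114) = 0.08188 K/W
  R_vermiculite board = (1/1.52 − 1/1.79)/(4πk) = 0.09924/(4π·0.0660) = 0.1197 K/W
ΣR = 5.223×10^-5 + 0.08188 + 0.1197 = 0.2016 K/W
Q = ΔT/ΣR = (690 K − 311.9 K)/0.2016 = 1875 W
From the inner boundary to the diatomaceous earth/vermiculite board interface, ΣR_partial = 0.08193 K/W.
T_interface = T_in − Q·ΣR_partial = 690 K − (1875)(0.08193) = 536 K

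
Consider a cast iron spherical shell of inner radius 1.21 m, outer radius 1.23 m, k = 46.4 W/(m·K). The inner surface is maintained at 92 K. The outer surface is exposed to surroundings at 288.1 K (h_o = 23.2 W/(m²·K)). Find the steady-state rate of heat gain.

Treat each layer as a resistance in series:
  R_cast iron = (1/1.21 − 1/1.23)/(4πk) = 0.01344/(4π·46.4) = 2.305×10^-5 K/W
  R_conv,out = 1/(4πr²h) = 1/(4π·1.23²·23.2) = 0.002267 K/W
ΣR = 2.305×10^-5 + 0.002267 = 0.002290 K/W
Q = ΔT/ΣR = (92 K − 288.1 K)/0.002290 = -85600 W
(Negative Q ⇒ heat flows inward; heat gain = 85600 W.)

Q = 85.6 kW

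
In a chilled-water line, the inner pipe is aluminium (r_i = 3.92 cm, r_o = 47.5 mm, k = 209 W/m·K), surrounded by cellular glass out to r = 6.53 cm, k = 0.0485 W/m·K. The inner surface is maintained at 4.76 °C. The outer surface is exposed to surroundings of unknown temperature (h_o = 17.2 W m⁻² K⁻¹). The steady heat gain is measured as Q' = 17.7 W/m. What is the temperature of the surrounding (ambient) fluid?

T_out = 25.8 °C

Sum the resistances:
  R'_aluminium = ln(0.0475/0.0392)/(2πk) = 0.1921/(2π·209) = 1.462×10^-4 m·K/W
  R'_cellular glass = ln(0.0653/0.0475)/(2πk) = 0.3183/(2π·0.0485) = 1.044 m·K/W
  R'_conv,out = 1/(2πr h) = 1/(2π·0.0653·17.2) = 0.1417 m·K/W
ΣR = 1.186 m·K/W
ΔT = Q'·ΣR = 17.7 × 1.186 = 20.99 K
Heat flows inward, so T_out = T_in + ΔT = 4.76 + 20.99 = 25.8 °C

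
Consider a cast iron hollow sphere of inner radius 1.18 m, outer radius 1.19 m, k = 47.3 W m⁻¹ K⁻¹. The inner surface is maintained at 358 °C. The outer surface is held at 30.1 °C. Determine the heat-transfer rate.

Q = 27400 kW

Q = 4πk·ΔT/(1/r₁ − 1/r₂) = 4π × 47.3 × 327.9 / (1/1.18 − 1/1.19) = 2.74×10^7 W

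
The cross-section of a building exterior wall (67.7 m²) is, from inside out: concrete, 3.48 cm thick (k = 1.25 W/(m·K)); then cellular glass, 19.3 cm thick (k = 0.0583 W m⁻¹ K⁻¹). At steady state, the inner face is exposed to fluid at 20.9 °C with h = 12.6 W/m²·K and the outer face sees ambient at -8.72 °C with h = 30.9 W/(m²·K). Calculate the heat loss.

Q = 581 W

Series thermal resistances, inner to outer:
  R_conv,in = 1/(hA) = 1/(12.6·67.7) = 0.001172 K/W
  R_concrete = L/(kA) = 0.0348/(1.25·67.7) = 4.112×10^-4 K/W
  R_cellular glass = L/(kA) = 0.193/(0.0583·67.7) = 0.04890 K/W
  R_conv,out = 1/(hA) = 1/(30.9·67.7) = 4.780×10^-4 K/W
ΣR = 0.001172 + 4.112×10^-4 + 0.04890 + 4.780×10^-4 = 0.05096 K/W
Q = ΔT/ΣR = (20.9 °C − -8.72 °C)/0.05096 = 581 W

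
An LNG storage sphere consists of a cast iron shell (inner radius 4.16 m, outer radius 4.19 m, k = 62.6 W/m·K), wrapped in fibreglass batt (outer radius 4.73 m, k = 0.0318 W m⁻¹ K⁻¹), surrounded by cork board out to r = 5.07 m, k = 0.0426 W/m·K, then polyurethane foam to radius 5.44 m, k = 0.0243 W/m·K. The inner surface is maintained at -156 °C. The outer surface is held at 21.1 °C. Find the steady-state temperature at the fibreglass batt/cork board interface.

T = -68.9 °C

Series thermal resistances, inner to outer:
  R_cast iron = (1/4.16 − 1/4.19)/(4πk) = 0.001721/(4π·62.6) = 2.188×10^-6 K/W
  R_fibreglass batt = (1/4.19 − 1/4.73)/(4πk) = 0.02725/(4π·0.0318) = 0.06818 K/W
  R_cork board = (1/4.73 − 1/5.07)/(4πk) = 0.01418/(4π·0.0426) = 0.02648 K/W
  R_polyurethane foam = (1/5.07 − 1/5.44)/(4πk) = 0.01342/(4π·0.0243) = 0.04393 K/W
ΣR = 2.188×10^-6 + 0.06818 + 0.02648 + 0.04393 = 0.1386 K/W
Q = ΔT/ΣR = (-156 °C − 21.1 °C)/0.1386 = -1278 W
From the inner boundary to the fibreglass batt/cork board interface, ΣR_partial = 0.06818 K/W.
T_interface = T_in − Q·ΣR_partial = -156 °C − (-1278)(0.06818) = -68.9 °C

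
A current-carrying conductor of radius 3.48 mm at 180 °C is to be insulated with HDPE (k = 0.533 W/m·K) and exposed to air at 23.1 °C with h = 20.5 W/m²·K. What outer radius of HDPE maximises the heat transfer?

For a cylinder, r_cr = k_ins/h = 0.533/20.5 = 0.0260 m = 2.60 cm

r_cr = 2.60 cm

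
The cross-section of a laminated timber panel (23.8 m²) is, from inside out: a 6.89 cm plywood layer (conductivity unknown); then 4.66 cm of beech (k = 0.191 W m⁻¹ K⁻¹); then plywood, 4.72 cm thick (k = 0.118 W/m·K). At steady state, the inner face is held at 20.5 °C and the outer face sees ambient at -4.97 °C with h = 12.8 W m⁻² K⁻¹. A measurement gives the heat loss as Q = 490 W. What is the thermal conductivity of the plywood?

k = 0.134 W/m·K

ΣR = ΔT/Q = |20.5 − -4.97|/490 = 0.05198 K/W
Known resistances:
  R_beech = L/(kA) = 0.0466/(0.191·23.8) = 0.01025 K/W
  R_plywood = L/(kA) = 0.0472/(0.118·23.8) = 0.01681 K/W
  R_conv,out = 1/(hA) = 1/(12.8·23.8) = 0.003283 K/W
R_plywood = ΣR − ΣR_known = 0.05198 − 0.03034 = 0.02164 K/W
L/(kA) = 0.02164 ⇒ k = 0.0689/(0.02164·23.8) = 0.134 W/m·K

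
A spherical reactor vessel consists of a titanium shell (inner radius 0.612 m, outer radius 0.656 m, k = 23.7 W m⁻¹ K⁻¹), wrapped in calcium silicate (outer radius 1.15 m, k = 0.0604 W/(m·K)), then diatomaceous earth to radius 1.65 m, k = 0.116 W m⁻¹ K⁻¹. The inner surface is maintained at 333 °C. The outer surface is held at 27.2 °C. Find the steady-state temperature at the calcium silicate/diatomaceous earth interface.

Series thermal resistances, inner to outer:
  R_titanium = (1/0.612 − 1/0.656)/(4πk) = 0.1096/(4π·23.7) = 3.680×10^-4 K/W
  R_calcium silicate = (1/0.656 − 1/1.15)/(4πk) = 0.6548/(4π·0.0604) = 0.8627 K/W
  R_diatomaceous earth = (1/1.15 − 1/1.65)/(4πk) = 0.2635/(4π·0.116) = 0.1808 K/W
ΣR = 3.680×10^-4 + 0.8627 + 0.1808 = 1.044 K/W
Q = ΔT/ΣR = (333 °C − 27.2 °C)/1.044 = 292.9 W
From the inner boundary to the calcium silicate/diatomaceous earth interface, ΣR_partial = 0.8631 K/W.
T_interface = T_in − Q·ΣR_partial = 333 °C − (292.9)(0.8631) = 80.2 °C

T = 80.2 °C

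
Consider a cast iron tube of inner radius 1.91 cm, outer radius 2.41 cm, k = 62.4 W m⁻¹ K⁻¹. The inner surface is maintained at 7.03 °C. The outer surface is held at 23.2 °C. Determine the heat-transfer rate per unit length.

Q' = 27300 W/m

Q' = 2πk·ΔT/ln(r₂/r₁) = 2π × 62.4 × 16.17 / ln(0.0241/0.0191) = 27300 W/m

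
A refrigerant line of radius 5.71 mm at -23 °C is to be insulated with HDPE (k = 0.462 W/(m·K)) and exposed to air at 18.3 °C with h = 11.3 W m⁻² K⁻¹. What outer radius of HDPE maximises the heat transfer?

For a cylinder, r_cr = k_ins/h = 0.462/11.3 = 0.0409 m = 4.09 cm

r_cr = 4.09 cm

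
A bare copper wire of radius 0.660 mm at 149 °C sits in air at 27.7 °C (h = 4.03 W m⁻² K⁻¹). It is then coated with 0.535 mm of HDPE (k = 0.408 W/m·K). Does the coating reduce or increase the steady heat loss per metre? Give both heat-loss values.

increases: 2.03 → 3.64 W/m

Critical radius for a cylinder: r_cr = k/h = 0.101 m = 10.1 cm.
Outer radius after coating: r₂ = 6.60×10^-4 + 5.35×10^-4 = 0.001195 m.
Since r₁ < r_cr and r₂ ≤ r_cr, the coating moves toward the maximum at r_cr — heat loss rises.
Bare: R = 1/(2πr₁h) = 59.84 m·K/W; Q = 121.3/59.84 = 2.03 W/m.
Coated: R = R_cond + R_conv = 33.28 m·K/W; Q = 121.3/33.28 = 3.64 W/m.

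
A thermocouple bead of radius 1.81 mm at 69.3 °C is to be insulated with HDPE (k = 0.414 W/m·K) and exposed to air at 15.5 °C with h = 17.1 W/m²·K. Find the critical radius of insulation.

r_cr = 4.84 cm

For a sphere, r_cr = 2k_ins/h = 2·0.414/17.1 = 0.0484 m = 4.84 cm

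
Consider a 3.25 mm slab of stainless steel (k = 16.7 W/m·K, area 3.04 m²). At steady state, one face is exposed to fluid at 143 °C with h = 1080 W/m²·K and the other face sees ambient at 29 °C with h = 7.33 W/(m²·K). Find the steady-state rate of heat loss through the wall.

Series thermal resistances, inner to outer:
  R_conv,in = 1/(hA) = 1/(1080·3.04) = 3.046×10^-4 K/W
  R_stainless steel = L/(kA) = 0.00325/(16.7·3.04) = 6.402×10^-5 K/W
  R_conv,out = 1/(hA) = 1/(7.33·3.04) = 0.04488 K/W
ΣR = 3.046×10^-4 + 6.402×10^-5 + 0.04488 = 0.04525 K/W
Q = ΔT/ΣR = (143 °C − 29 °C)/0.04525 = 2520 W

Q = 2520 W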